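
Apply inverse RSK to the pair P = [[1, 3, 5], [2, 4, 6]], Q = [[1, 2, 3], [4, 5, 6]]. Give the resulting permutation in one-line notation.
Reverse RSK: for i = n, n-1, ..., 1, locate i in Q, remove the corresponding corner cell from P, and reverse-bump its entry up through P; the value ejected from row 1 is w(i).

So w = 2 4 6 1 3 5.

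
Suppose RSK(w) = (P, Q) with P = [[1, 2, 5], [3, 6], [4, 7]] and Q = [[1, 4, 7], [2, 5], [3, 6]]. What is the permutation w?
4 3 1 7 6 2 5

Reverse the RSK construction: for i from n down to 1, find the cell of Q containing i, remove the entry at that cell from P, and reverse-bump it up through P; the value ejected from row 1 is w(i).

Step i=7: Q has 7 at row 1, column 3; remove that cell from P, ejecting 5. So w(7) = 5. P is now [[1, 2], [3, 6], [4, 7]].
Step i=6: Q has 6 at row 3, column 2; remove 7 from row 3 of P and reverse-bump: 7 enters row 2 and ejects 6; 6 enters row 1 and ejects 2. So w(6) = 2. P is now [[1, 6], [3, 7], [4]].
Step i=5: Q has 5 at row 2, column 2; remove 7 from row 2 of P and reverse-bump: 7 enters row 1 and ejects 6. So w(5) = 6. P is now [[1, 7], [3], [4]].
Step i=4: Q has 4 at row 1, column 2; remove that cell from P, ejecting 7. So w(4) = 7. P is now [[1], [3], [4]].
Step i=3: Q has 3 at row 3, column 1; remove 4 from row 3 of P and reverse-bump: 4 enters row 2 and ejects 3; 3 enters row 1 and ejects 1. So w(3) = 1. P is now [[3], [4]].
Step i=2: Q has 2 at row 2, column 1; remove 4 from row 2 of P and reverse-bump: 4 enters row 1 and ejects 3. So w(2) = 3. P is now [[4]].
Step i=1: Q has 1 at row 1, column 1; remove that cell from P, ejecting 4. So w(1) = 4. P is now [].

So w = 4 3 1 7 6 2 5.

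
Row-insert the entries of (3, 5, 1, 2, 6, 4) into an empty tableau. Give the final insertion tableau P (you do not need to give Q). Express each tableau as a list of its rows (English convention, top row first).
Insert 3: appended to row 1. P = [[3]].
Insert 5: appended to row 1. P = [[3, 5]].
Insert 1: 1 bumps 3 from row 1; 3 starts row 2. P = [[1, 5], [3]].
Insert 2: 2 bumps 5 from row 1; 5 appends to row 2. P = [[1, 2], [3, 5]].
Insert 6: appended to row 1. P = [[1, 2, 6], [3, 5]].
Insert 4: 4 bumps 6 from row 1; 6 appends to row 2. P = [[1, 2, 4], [3, 5, 6]].

So P = [[1, 2, 4], [3, 5, 6]].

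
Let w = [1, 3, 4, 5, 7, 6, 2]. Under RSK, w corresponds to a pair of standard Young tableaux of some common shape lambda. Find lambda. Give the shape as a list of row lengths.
Row-insert each entry into an empty tableau.

After inserting 1: P = [[1]].
After inserting 3: P = [[1, 3]].
After inserting 4: P = [[1, 3, 4]].
After inserting 5: P = [[1, 3, 4, 5]].
After inserting 7: P = [[1, 3, 4, 5, 7]].
After inserting 6: P = [[1, 3, 4, 5, 6], [7]].
After inserting 2: P = [[1, 2, 4, 5, 6], [3], [7]].

The final insertion tableau P = [[1, 2, 4, 5, 6], [3], [7]] has shape [5, 1, 1].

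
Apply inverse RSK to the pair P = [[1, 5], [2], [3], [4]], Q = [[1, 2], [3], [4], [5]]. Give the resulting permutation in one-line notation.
4 5 3 2 1

Reverse the RSK construction: for i from n down to 1, find the cell of Q containing i, remove the entry at that cell from P, and reverse-bump it up through P; the value ejected from row 1 is w(i).

Step i=5: Q has 5 at row 4, column 1; remove 4 from row 4 of P and reverse-bump: 4 enters row 3 and ejects 3; 3 enters row 2 and ejects 2; 2 enters row 1 and ejects 1. So w(5) = 1. P is now [[2, 5], [3], [4]].
Step i=4: Q has 4 at row 3, column 1; remove 4 from row 3 of P and reverse-bump: 4 enters row 2 and ejects 3; 3 enters row 1 and ejects 2. So w(4) = 2. P is now [[3, 5], [4]].
Step i=3: Q has 3 at row 2, column 1; remove 4 from row 2 of P and reverse-bump: 4 enters row 1 and ejects 3. So w(3) = 3. P is now [[4, 5]].
Step i=2: Q has 2 at row 1, column 2; remove that cell from P, ejecting 5. So w(2) = 5. P is now [[4]].
Step i=1: Q has 1 at row 1, column 1; remove that cell from P, ejecting 4. So w(1) = 4. P is now [].

So w = 4 5 3 2 1.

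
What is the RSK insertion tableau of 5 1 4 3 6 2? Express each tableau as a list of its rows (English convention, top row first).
Insert 5: appended to row 1. P = [[5]].
Insert 1: 1 bumps 5 from row 1; 5 starts row 2. P = [[1], [5]].
Insert 4: appended to row 1. P = [[1, 4], [5]].
Insert 3: 3 bumps 4 from row 1; 4 bumps 5 from row 2; 5 starts row 3. P = [[1, 3], [4], [5]].
Insert 6: appended to row 1. P = [[1, 3, 6], [4], [5]].
Insert 2: 2 bumps 3 from row 1; 3 bumps 4 from row 2; 4 bumps 5 from row 3; 5 starts row 4. P = [[1, 2, 6], [3], [4], [5]].

So P = [[1, 2, 6], [3], [4], [5]].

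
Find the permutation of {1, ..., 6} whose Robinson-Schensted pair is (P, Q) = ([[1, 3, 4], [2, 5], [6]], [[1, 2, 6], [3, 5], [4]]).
2 6 5 1 3 4

Reverse the RSK construction: for i from n down to 1, find the cell of Q containing i, remove the entry at that cell from P, and reverse-bump it up through P; the value ejected from row 1 is w(i).

Step i=6: Q has 6 at row 1, column 3; remove that cell from P, ejecting 4. So w(6) = 4. P is now [[1, 3], [2, 5], [6]].
Step i=5: Q has 5 at row 2, column 2; remove 5 from row 2 of P and reverse-bump: 5 enters row 1 and ejects 3. So w(5) = 3. P is now [[1, 5], [2], [6]].
Step i=4: Q has 4 at row 3, column 1; remove 6 from row 3 of P and reverse-bump: 6 enters row 2 and ejects 2; 2 enters row 1 and ejects 1. So w(4) = 1. P is now [[2, 5], [6]].
Step i=3: Q has 3 at row 2, column 1; remove 6 from row 2 of P and reverse-bump: 6 enters row 1 and ejects 5. So w(3) = 5. P is now [[2, 6]].
Step i=2: Q has 2 at row 1, column 2; remove that cell from P, ejecting 6. So w(2) = 6. P is now [[2]].
Step i=1: Q has 1 at row 1, column 1; remove that cell from P, ejecting 2. So w(1) = 2. P is now [].

So w = 2 6 5 1 3 4.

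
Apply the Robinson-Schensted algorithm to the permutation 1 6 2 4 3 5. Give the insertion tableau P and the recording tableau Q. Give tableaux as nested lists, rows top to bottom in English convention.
P = [[1, 2, 3, 5], [4], [6]], Q = [[1, 2, 4, 6], [3], [5]]

Insert each entry of the permutation into P by Schensted row insertion, recording in Q the position of each new cell.

After inserting 1: P = [[1]].
After inserting 6: P = [[1, 6]].
After inserting 2: P = [[1, 2], [6]].
After inserting 4: P = [[1, 2, 4], [6]].
After inserting 3: P = [[1, 2, 3], [4], [6]].
After inserting 5: P = [[1, 2, 3, 5], [4], [6]].

So P = [[1, 2, 3, 5], [4], [6]], Q = [[1, 2, 4, 6], [3], [5]].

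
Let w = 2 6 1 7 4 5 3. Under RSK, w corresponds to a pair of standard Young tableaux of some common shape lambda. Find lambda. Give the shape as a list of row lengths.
RSK row insertion gives P = [[1, 3, 5], [2, 4, 7], [6]], which has shape [3, 3, 1].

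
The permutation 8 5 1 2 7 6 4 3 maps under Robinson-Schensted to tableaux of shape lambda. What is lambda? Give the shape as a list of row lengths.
[3, 2, 1, 1, 1]

Row-insert each entry into an empty tableau.

After inserting 8: P = [[8]].
After inserting 5: P = [[5], [8]].
After inserting 1: P = [[1], [5], [8]].
After inserting 2: P = [[1, 2], [5], [8]].
After inserting 7: P = [[1, 2, 7], [5], [8]].
After inserting 6: P = [[1, 2, 6], [5, 7], [8]].
After inserting 4: P = [[1, 2, 4], [5, 6], [7], [8]].
After inserting 3: P = [[1, 2, 3], [4, 6], [5], [7], [8]].

The final insertion tableau P = [[1, 2, 3], [4, 6], [5], [7], [8]] has shape [3, 2, 1, 1, 1].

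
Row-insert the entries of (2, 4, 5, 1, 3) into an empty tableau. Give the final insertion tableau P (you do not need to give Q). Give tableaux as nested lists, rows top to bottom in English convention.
Insert 2: appended to row 1. P = [[2]].
Insert 4: appended to row 1. P = [[2, 4]].
Insert 5: appended to row 1. P = [[2, 4, 5]].
Insert 1: 1 bumps 2 from row 1; 2 starts row 2. P = [[1, 4, 5], [2]].
Insert 3: 3 bumps 4 from row 1; 4 appends to row 2. P = [[1, 3, 5], [2, 4]].

So P = [[1, 3, 5], [2, 4]].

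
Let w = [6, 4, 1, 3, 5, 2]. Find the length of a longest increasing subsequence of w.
3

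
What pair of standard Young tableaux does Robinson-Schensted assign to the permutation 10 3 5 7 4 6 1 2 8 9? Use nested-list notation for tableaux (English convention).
Insert each entry of the permutation into P by Schensted row insertion, recording in Q the position of each new cell.

Insert 10: appended to row 1. P = [[10]].
Insert 3: 3 bumps 10 from row 1; 10 starts row 2. P = [[3], [10]].
Insert 5: appended to row 1. P = [[3, 5], [10]].
Insert 7: appended to row 1. P = [[3, 5, 7], [10]].
Insert 4: 4 bumps 5 from row 1; 5 bumps 10 from row 2; 10 starts row 3. P = [[3, 4, 7], [5], [10]].
Insert 6: 6 bumps 7 from row 1; 7 appends to row 2. P = [[3, 4, 6], [5, 7], [10]].
Insert 1: 1 bumps 3 from row 1; 3 bumps 5 from row 2; 5 bumps 10 from row 3; 10 starts row 4. P = [[1, 4, 6], [3, 7], [5], [10]].
Insert 2: 2 bumps 4 from row 1; 4 bumps 7 from row 2; 7 appends to row 3. P = [[1, 2, 6], [3, 4], [5, 7], [10]].
Insert 8: appended to row 1. P = [[1, 2, 6, 8], [3, 4], [5, 7], [10]].
Insert 9: appended to row 1. P = [[1, 2, 6, 8, 9], [3, 4], [5, 7], [10]].

So P = [[1, 2, 6, 8, 9], [3, 4], [5, 7], [10]], Q = [[1, 3, 4, 9, 10], [2, 6], [5, 8], [7]].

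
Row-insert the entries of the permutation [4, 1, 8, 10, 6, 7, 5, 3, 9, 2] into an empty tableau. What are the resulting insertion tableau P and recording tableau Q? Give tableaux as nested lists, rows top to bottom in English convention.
Insert each entry of the permutation into P by Schensted row insertion, recording in Q the position of each new cell.

After inserting 4: P = [[4]].
After inserting 1: P = [[1], [4]].
After inserting 8: P = [[1, 8], [4]].
After inserting 10: P = [[1, 8, 10], [4]].
After inserting 6: P = [[1, 6, 10], [4, 8]].
After inserting 7: P = [[1, 6, 7], [4, 8, 10]].
After inserting 5: P = [[1, 5, 7], [4, 6, 10], [8]].
After inserting 3: P = [[1, 3, 7], [4, 5, 10], [6], [8]].
After inserting 9: P = [[1, 3, 7, 9], [4, 5, 10], [6], [8]].
After inserting 2: P = [[1, 2, 7, 9], [3, 5, 10], [4], [6], [8]].

So P = [[1, 2, 7, 9], [3, 5, 10], [4], [6], [8]], Q = [[1, 3, 4, 9], [2, 5, 6], [7], [8], [10]].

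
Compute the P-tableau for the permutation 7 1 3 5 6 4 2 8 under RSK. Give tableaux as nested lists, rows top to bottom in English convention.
Insert 7: appended to row 1. P = [[7]].
Insert 1: 1 bumps 7 from row 1; 7 starts row 2. P = [[1], [7]].
Insert 3: appended to row 1. P = [[1, 3], [7]].
Insert 5: appended to row 1. P = [[1, 3, 5], [7]].
Insert 6: appended to row 1. P = [[1, 3, 5, 6], [7]].
Insert 4: 4 bumps 5 from row 1; 5 bumps 7 from row 2; 7 starts row 3. P = [[1, 3, 4, 6], [5], [7]].
Insert 2: 2 bumps 3 from row 1; 3 bumps 5 from row 2; 5 bumps 7 from row 3; 7 starts row 4. P = [[1, 2, 4, 6], [3], [5], [7]].
Insert 8: appended to row 1. P = [[1, 2, 4, 6, 8], [3], [5], [7]].

So P = [[1, 2, 4, 6, 8], [3], [5], [7]].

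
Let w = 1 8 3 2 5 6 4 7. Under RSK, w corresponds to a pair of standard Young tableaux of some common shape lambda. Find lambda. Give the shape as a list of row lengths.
[5, 2, 1]

Row-insert each entry into an empty tableau.

After inserting 1: P = [[1]].
After inserting 8: P = [[1, 8]].
After inserting 3: P = [[1, 3], [8]].
After inserting 2: P = [[1, 2], [3], [8]].
After inserting 5: P = [[1, 2, 5], [3], [8]].
After inserting 6: P = [[1, 2, 5, 6], [3], [8]].
After inserting 4: P = [[1, 2, 4, 6], [3, 5], [8]].
After inserting 7: P = [[1, 2, 4, 6, 7], [3, 5], [8]].

The final insertion tableau P = [[1, 2, 4, 6, 7], [3, 5], [8]] has shape [5, 2, 1].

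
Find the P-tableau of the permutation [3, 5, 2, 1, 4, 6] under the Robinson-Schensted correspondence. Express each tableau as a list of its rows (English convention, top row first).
Insert 3: appended to row 1. P = [[3]].
Insert 5: appended to row 1. P = [[3, 5]].
Insert 2: 2 bumps 3 from row 1; 3 starts row 2. P = [[2, 5], [3]].
Insert 1: 1 bumps 2 from row 1; 2 bumps 3 from row 2; 3 starts row 3. P = [[1, 5], [2], [3]].
Insert 4: 4 bumps 5 from row 1; 5 appends to row 2. P = [[1, 4], [2, 5], [3]].
Insert 6: appended to row 1. P = [[1, 4, 6], [2, 5], [3]].

So P = [[1, 4, 6], [2, 5], [3]].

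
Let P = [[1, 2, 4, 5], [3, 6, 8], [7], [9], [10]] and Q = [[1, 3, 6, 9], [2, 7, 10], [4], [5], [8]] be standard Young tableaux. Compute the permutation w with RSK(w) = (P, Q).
10 1 9 3 2 7 6 4 8 5

Reverse the RSK construction: for i from n down to 1, find the cell of Q containing i, remove the entry at that cell from P, and reverse-bump it up through P; the value ejected from row 1 is w(i).

Step i=10: Q has 10 at row 2, column 3; remove 8 from row 2 of P and reverse-bump: 8 enters row 1 and ejects 5. So w(10) = 5. P is now [[1, 2, 4, 8], [3, 6], [7], [9], [10]].
Step i=9: Q has 9 at row 1, column 4; remove that cell from P, ejecting 8. So w(9) = 8. P is now [[1, 2, 4], [3, 6], [7], [9], [10]].
Step i=8: Q has 8 at row 5, column 1; remove 10 from row 5 of P and reverse-bump: 10 enters row 4 and ejects 9; 9 enters row 3 and ejects 7; 7 enters row 2 and ejects 6; 6 enters row 1 and ejects 4. So w(8) = 4. P is now [[1, 2, 6], [3, 7], [9], [10]].
Step i=7: Q has 7 at row 2, column 2; remove 7 from row 2 of P and reverse-bump: 7 enters row 1 and ejects 6. So w(7) = 6. P is now [[1, 2, 7], [3], [9], [10]].
Step i=6: Q has 6 at row 1, column 3; remove that cell from P, ejecting 7. So w(6) = 7. P is now [[1, 2], [3], [9], [10]].
Step i=5: Q has 5 at row 4, column 1; remove 10 from row 4 of P and reverse-bump: 10 enters row 3 and ejects 9; 9 enters row 2 and ejects 3; 3 enters row 1 and ejects 2. So w(5) = 2. P is now [[1, 3], [9], [10]].
Step i=4: Q has 4 at row 3, column 1; remove 10 from row 3 of P and reverse-bump: 10 enters row 2 and ejects 9; 9 enters row 1 and ejects 3. So w(4) = 3. P is now [[1, 9], [10]].
Step i=3: Q has 3 at row 1, column 2; remove that cell from P, ejecting 9. So w(3) = 9. P is now [[1], [10]].
Step i=2: Q has 2 at row 2, column 1; remove 10 from row 2 of P and reverse-bump: 10 enters row 1 and ejects 1. So w(2) = 1. P is now [[10]].
Step i=1: Q has 1 at row 1, column 1; remove that cell from P, ejecting 10. So w(1) = 10. P is now [].

So w = 10 1 9 3 2 7 6 4 8 5.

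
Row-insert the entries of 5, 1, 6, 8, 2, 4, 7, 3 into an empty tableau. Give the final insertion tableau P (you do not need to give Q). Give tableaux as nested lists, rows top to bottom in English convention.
Insert 5: appended to row 1. P = [[5]].
Insert 1: 1 bumps 5 from row 1; 5 starts row 2. P = [[1], [5]].
Insert 6: appended to row 1. P = [[1, 6], [5]].
Insert 8: appended to row 1. P = [[1, 6, 8], [5]].
Insert 2: 2 bumps 6 from row 1; 6 appends to row 2. P = [[1, 2, 8], [5, 6]].
Insert 4: 4 bumps 8 from row 1; 8 appends to row 2. P = [[1, 2, 4], [5, 6, 8]].
Insert 7: appended to row 1. P = [[1, 2, 4, 7], [5, 6, 8]].
Insert 3: 3 bumps 4 from row 1; 4 bumps 5 from row 2; 5 starts row 3. P = [[1, 2, 3, 7], [4, 6, 8], [5]].

So P = [[1, 2, 3, 7], [4, 6, 8], [5]].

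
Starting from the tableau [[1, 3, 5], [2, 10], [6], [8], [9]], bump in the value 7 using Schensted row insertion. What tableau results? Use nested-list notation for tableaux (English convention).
[[1, 3, 5, 7], [2, 10], [6], [8], [9]]

7 is larger than every entry of row 1, so it is appended to row 1. The new tableau is [[1, 3, 5, 7], [2, 10], [6], [8], [9]].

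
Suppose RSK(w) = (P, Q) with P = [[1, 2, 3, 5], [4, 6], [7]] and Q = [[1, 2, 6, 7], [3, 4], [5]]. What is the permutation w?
4 7 1 6 2 3 5

Reverse the RSK construction: for i from n down to 1, find the cell of Q containing i, remove the entry at that cell from P, and reverse-bump it up through P; the value ejected from row 1 is w(i).

Step i=7: Q has 7 at row 1, column 4; remove that cell from P, ejecting 5. So w(7) = 5. P is now [[1, 2, 3], [4, 6], [7]].
Step i=6: Q has 6 at row 1, column 3; remove that cell from P, ejecting 3. So w(6) = 3. P is now [[1, 2], [4, 6], [7]].
Step i=5: Q has 5 at row 3, column 1; remove 7 from row 3 of P and reverse-bump: 7 enters row 2 and ejects 6; 6 enters row 1 and ejects 2. So w(5) = 2. P is now [[1, 6], [4, 7]].
Step i=4: Q has 4 at row 2, column 2; remove 7 from row 2 of P and reverse-bump: 7 enters row 1 and ejects 6. So w(4) = 6. P is now [[1, 7], [4]].
Step i=3: Q has 3 at row 2, column 1; remove 4 from row 2 of P and reverse-bump: 4 enters row 1 and ejects 1. So w(3) = 1. P is now [[4, 7]].
Step i=2: Q has 2 at row 1, column 2; remove that cell from P, ejecting 7. So w(2) = 7. P is now [[4]].
Step i=1: Q has 1 at row 1, column 1; remove that cell from P, ejecting 4. So w(1) = 4. P is now [].

So w = 4 7 1 6 2 3 5.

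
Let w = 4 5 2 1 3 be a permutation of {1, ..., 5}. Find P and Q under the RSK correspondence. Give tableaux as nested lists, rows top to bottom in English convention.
Insert each entry of the permutation into P by Schensted row insertion, recording in Q the position of each new cell.

Insert 4: appended to row 1. P = [[4]], Q = [[1]].
Insert 5: appended to row 1. P = [[4, 5]], Q = [[1, 2]].
Insert 2: 2 bumps 4 from row 1; 4 starts row 2. P = [[2, 5], [4]], Q = [[1, 2], [3]].
Insert 1: 1 bumps 2 from row 1; 2 bumps 4 from row 2; 4 starts row 3. P = [[1, 5], [2], [4]], Q = [[1, 2], [3], [4]].
Insert 3: 3 bumps 5 from row 1; 5 appends to row 2. P = [[1, 3], [2, 5], [4]], Q = [[1, 2], [3, 5], [4]].

So P = [[1, 3], [2, 5], [4]], Q = [[1, 2], [3, 5], [4]].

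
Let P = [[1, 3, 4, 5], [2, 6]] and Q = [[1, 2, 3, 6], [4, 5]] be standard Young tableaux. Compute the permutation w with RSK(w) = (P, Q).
Reverse the RSK construction: for i from n down to 1, find the cell of Q containing i, remove the entry at that cell from P, and reverse-bump it up through P; the value ejected from row 1 is w(i).

Step i=6: Q has 6 at row 1, column 4; remove that cell from P, ejecting 5. So w(6) = 5. P is now [[1, 3, 4], [2, 6]].
Step i=5: Q has 5 at row 2, column 2; remove 6 from row 2 of P and reverse-bump: 6 enters row 1 and ejects 4. So w(5) = 4. P is now [[1, 3, 6], [2]].
Step i=4: Q has 4 at row 2, column 1; remove 2 from row 2 of P and reverse-bump: 2 enters row 1 and ejects 1. So w(4) = 1. P is now [[2, 3, 6]].
Step i=3: Q has 3 at row 1, column 3; remove that cell from P, ejecting 6. So w(3) = 6. P is now [[2, 3]].
Step i=2: Q has 2 at row 1, column 2; remove that cell from P, ejecting 3. So w(2) = 3. P is now [[2]].
Step i=1: Q has 1 at row 1, column 1; remove that cell from P, ejecting 2. So w(1) = 2. P is now [].

So w = 2 3 6 1 4 5.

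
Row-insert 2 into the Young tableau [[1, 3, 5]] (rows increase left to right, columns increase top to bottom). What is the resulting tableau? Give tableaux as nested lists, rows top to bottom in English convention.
In row 1, 2 replaces 3 (the leftmost entry greater than 2); 3 is bumped to row 2. 3 starts a new row 2. The new tableau is [[1, 2, 5], [3]].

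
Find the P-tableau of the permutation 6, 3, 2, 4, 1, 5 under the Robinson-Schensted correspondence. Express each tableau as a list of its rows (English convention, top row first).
Insert 6: appended to row 1. P = [[6]].
Insert 3: 3 bumps 6 from row 1; 6 starts row 2. P = [[3], [6]].
Insert 2: 2 bumps 3 from row 1; 3 bumps 6 from row 2; 6 starts row 3. P = [[2], [3], [6]].
Insert 4: appended to row 1. P = [[2, 4], [3], [6]].
Insert 1: 1 bumps 2 from row 1; 2 bumps 3 from row 2; 3 bumps 6 from row 3; 6 starts row 4. P = [[1, 4], [2], [3], [6]].
Insert 5: appended to row 1. P = [[1, 4, 5], [2], [3], [6]].

So P = [[1, 4, 5], [2], [3], [6]].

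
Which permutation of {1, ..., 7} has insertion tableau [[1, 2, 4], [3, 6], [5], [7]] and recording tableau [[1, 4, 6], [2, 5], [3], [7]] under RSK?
Reverse RSK: for i = n, n-1, ..., 1, locate i in Q, remove the corresponding corner cell from P, and reverse-bump its entry up through P; the value ejected from row 1 is w(i).

So w = 7 5 1 6 3 4 2.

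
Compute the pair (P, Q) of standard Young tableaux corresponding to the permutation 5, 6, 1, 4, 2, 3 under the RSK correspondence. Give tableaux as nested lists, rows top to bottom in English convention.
P = [[1, 2, 3], [4, 6], [5]], Q = [[1, 2, 6], [3, 4], [5]]

Insert each entry of the permutation into P by Schensted row insertion, recording in Q the position of each new cell.

After inserting 5: P = [[5]].
After inserting 6: P = [[5, 6]].
After inserting 1: P = [[1, 6], [5]].
After inserting 4: P = [[1, 4], [5, 6]].
After inserting 2: P = [[1, 2], [4, 6], [5]].
After inserting 3: P = [[1, 2, 3], [4, 6], [5]].

So P = [[1, 2, 3], [4, 6], [5]], Q = [[1, 2, 6], [3, 4], [5]].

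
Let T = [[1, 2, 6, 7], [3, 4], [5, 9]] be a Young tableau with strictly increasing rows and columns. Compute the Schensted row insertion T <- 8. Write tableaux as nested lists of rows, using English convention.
8 is larger than every entry of row 1, so it is appended to row 1. The new tableau is [[1, 2, 6, 7, 8], [3, 4], [5, 9]].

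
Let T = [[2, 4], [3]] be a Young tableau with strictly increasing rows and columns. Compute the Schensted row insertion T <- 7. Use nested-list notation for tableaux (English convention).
[[2, 4, 7], [3]]

7 is larger than every entry of row 1, so it is appended to row 1. The new tableau is [[2, 4, 7], [3]].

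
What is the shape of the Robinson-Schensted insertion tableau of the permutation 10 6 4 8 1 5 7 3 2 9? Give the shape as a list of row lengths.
[4, 2, 2, 1, 1]

Row-insert each entry into an empty tableau.

After inserting 10: P = [[10]].
After inserting 6: P = [[6], [10]].
After inserting 4: P = [[4], [6], [10]].
After inserting 8: P = [[4, 8], [6], [10]].
After inserting 1: P = [[1, 8], [4], [6], [10]].
After inserting 5: P = [[1, 5], [4, 8], [6], [10]].
After inserting 7: P = [[1, 5, 7], [4, 8], [6], [10]].
After inserting 3: P = [[1, 3, 7], [4, 5], [6, 8], [10]].
After inserting 2: P = [[1, 2, 7], [3, 5], [4, 8], [6], [10]].
After inserting 9: P = [[1, 2, 7, 9], [3, 5], [4, 8], [6], [10]].

The final insertion tableau P = [[1, 2, 7, 9], [3, 5], [4, 8], [6], [10]] has shape [4, 2, 2, 1, 1].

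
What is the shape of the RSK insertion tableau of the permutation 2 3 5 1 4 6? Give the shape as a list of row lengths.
[4, 2]

Row-insert each entry into an empty tableau.

After inserting 2: P = [[2]].
After inserting 3: P = [[2, 3]].
After inserting 5: P = [[2, 3, 5]].
After inserting 1: P = [[1, 3, 5], [2]].
After inserting 4: P = [[1, 3, 4], [2, 5]].
After inserting 6: P = [[1, 3, 4, 6], [2, 5]].

The final insertion tableau P = [[1, 3, 4, 6], [2, 5]] has shape [4, 2].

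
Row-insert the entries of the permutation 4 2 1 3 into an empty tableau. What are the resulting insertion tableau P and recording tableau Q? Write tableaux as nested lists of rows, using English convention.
Insert each entry of the permutation into P by Schensted row insertion, recording in Q the position of each new cell.

Insert 4: appended to row 1. P = [[4]], Q = [[1]].
Insert 2: 2 bumps 4 from row 1; 4 starts row 2. P = [[2], [4]], Q = [[1], [2]].
Insert 1: 1 bumps 2 from row 1; 2 bumps 4 from row 2; 4 starts row 3. P = [[1], [2], [4]], Q = [[1], [2], [3]].
Insert 3: appended to row 1. P = [[1, 3], [2], [4]], Q = [[1, 4], [2], [3]].

So P = [[1, 3], [2], [4]], Q = [[1, 4], [2], [3]].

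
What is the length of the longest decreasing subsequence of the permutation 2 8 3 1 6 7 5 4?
4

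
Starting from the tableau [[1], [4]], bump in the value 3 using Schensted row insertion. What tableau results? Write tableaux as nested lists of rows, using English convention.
[[1, 3], [4]]

3 is larger than every entry of row 1, so it is appended to row 1. The new tableau is [[1, 3], [4]].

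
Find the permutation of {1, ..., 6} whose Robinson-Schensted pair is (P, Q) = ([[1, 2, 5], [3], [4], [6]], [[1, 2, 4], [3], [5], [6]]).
Reverse the RSK construction: for i from n down to 1, find the cell of Q containing i, remove the entry at that cell from P, and reverse-bump it up through P; the value ejected from row 1 is w(i).

Step i=6: Q has 6 at row 4, column 1; remove 6 from row 4 of P and reverse-bump: 6 enters row 3 and ejects 4; 4 enters row 2 and ejects 3; 3 enters row 1 and ejects 2. So w(6) = 2. P is now [[1, 3, 5], [4], [6]].
Step i=5: Q has 5 at row 3, column 1; remove 6 from row 3 of P and reverse-bump: 6 enters row 2 and ejects 4; 4 enters row 1 and ejects 3. So w(5) = 3. P is now [[1, 4, 5], [6]].
Step i=4: Q has 4 at row 1, column 3; remove that cell from P, ejecting 5. So w(4) = 5. P is now [[1, 4], [6]].
Step i=3: Q has 3 at row 2, column 1; remove 6 from row 2 of P and reverse-bump: 6 enters row 1 and ejects 4. So w(3) = 4. P is now [[1, 6]].
Step i=2: Q has 2 at row 1, column 2; remove that cell from P, ejecting 6. So w(2) = 6. P is now [[1]].
Step i=1: Q has 1 at row 1, column 1; remove that cell from P, ejecting 1. So w(1) = 1. P is now [].

So w = 1 6 4 5 3 2.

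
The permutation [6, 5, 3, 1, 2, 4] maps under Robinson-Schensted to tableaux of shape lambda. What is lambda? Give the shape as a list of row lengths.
[3, 1, 1, 1]

Row-insert each entry into an empty tableau.

After inserting 6: P = [[6]].
After inserting 5: P = [[5], [6]].
After inserting 3: P = [[3], [5], [6]].
After inserting 1: P = [[1], [3], [5], [6]].
After inserting 2: P = [[1, 2], [3], [5], [6]].
After inserting 4: P = [[1, 2, 4], [3], [5], [6]].

The final insertion tableau P = [[1, 2, 4], [3], [5], [6]] has shape [3, 1, 1, 1].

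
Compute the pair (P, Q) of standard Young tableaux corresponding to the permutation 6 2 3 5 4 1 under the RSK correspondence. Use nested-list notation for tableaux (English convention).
P = [[1, 3, 4], [2], [5], [6]], Q = [[1, 3, 4], [2], [5], [6]]

Insert each entry of the permutation into P by Schensted row insertion, recording in Q the position of each new cell.

After inserting 6: P = [[6]].
After inserting 2: P = [[2], [6]].
After inserting 3: P = [[2, 3], [6]].
After inserting 5: P = [[2, 3, 5], [6]].
After inserting 4: P = [[2, 3, 4], [5], [6]].
After inserting 1: P = [[1, 3, 4], [2], [5], [6]].

So P = [[1, 3, 4], [2], [5], [6]], Q = [[1, 3, 4], [2], [5], [6]].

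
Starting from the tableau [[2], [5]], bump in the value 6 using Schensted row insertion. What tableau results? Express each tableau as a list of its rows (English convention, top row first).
[[2, 6], [5]]

6 is larger than every entry of row 1, so it is appended to row 1. The new tableau is [[2, 6], [5]].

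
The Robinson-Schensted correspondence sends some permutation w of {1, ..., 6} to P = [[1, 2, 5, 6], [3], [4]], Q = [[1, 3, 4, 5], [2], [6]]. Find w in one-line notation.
4 1 3 5 6 2

Reverse RSK: for i = n, n-1, ..., 1, locate i in Q, remove the corresponding corner cell from P, and reverse-bump its entry up through P; the value ejected from row 1 is w(i).

So w = 4 1 3 5 6 2.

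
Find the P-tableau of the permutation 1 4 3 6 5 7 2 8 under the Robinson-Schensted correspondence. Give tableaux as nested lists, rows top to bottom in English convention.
P = [[1, 2, 5, 7, 8], [3, 6], [4]]

Insert 1: appended to row 1. P = [[1]].
Insert 4: appended to row 1. P = [[1, 4]].
Insert 3: 3 bumps 4 from row 1; 4 starts row 2. P = [[1, 3], [4]].
Insert 6: appended to row 1. P = [[1, 3, 6], [4]].
Insert 5: 5 bumps 6 from row 1; 6 appends to row 2. P = [[1, 3, 5], [4, 6]].
Insert 7: appended to row 1. P = [[1, 3, 5, 7], [4, 6]].
Insert 2: 2 bumps 3 from row 1; 3 bumps 4 from row 2; 4 starts row 3. P = [[1, 2, 5, 7], [3, 6], [4]].
Insert 8: appended to row 1. P = [[1, 2, 5, 7, 8], [3, 6], [4]].

So P = [[1, 2, 5, 7, 8], [3, 6], [4]].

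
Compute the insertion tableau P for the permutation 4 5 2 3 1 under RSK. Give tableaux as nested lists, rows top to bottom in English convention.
P = [[1, 3], [2, 5], [4]]

Insert 4: appended to row 1. P = [[4]].
Insert 5: appended to row 1. P = [[4, 5]].
Insert 2: 2 bumps 4 from row 1; 4 starts row 2. P = [[2, 5], [4]].
Insert 3: 3 bumps 5 from row 1; 5 appends to row 2. P = [[2, 3], [4, 5]].
Insert 1: 1 bumps 2 from row 1; 2 bumps 4 from row 2; 4 starts row 3. P = [[1, 3], [2, 5], [4]].

So P = [[1, 3], [2, 5], [4]].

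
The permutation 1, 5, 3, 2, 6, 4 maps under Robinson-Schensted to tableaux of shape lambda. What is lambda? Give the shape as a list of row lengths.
RSK row insertion gives P = [[1, 2, 4], [3, 6], [5]], which has shape [3, 2, 1].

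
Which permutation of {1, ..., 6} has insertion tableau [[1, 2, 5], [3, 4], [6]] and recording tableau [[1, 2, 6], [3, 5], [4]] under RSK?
3 6 4 1 2 5

Reverse the RSK construction: for i from n down to 1, find the cell of Q containing i, remove the entry at that cell from P, and reverse-bump it up through P; the value ejected from row 1 is w(i).

Step i=6: Q has 6 at row 1, column 3; remove that cell from P, ejecting 5. So w(6) = 5. P is now [[1, 2], [3, 4], [6]].
Step i=5: Q has 5 at row 2, column 2; remove 4 from row 2 of P and reverse-bump: 4 enters row 1 and ejects 2. So w(5) = 2. P is now [[1, 4], [3], [6]].
Step i=4: Q has 4 at row 3, column 1; remove 6 from row 3 of P and reverse-bump: 6 enters row 2 and ejects 3; 3 enters row 1 and ejects 1. So w(4) = 1. P is now [[3, 4], [6]].
Step i=3: Q has 3 at row 2, column 1; remove 6 from row 2 of P and reverse-bump: 6 enters row 1 and ejects 4. So w(3) = 4. P is now [[3, 6]].
Step i=2: Q has 2 at row 1, column 2; remove that cell from P, ejecting 6. So w(2) = 6. P is now [[3]].
Step i=1: Q has 1 at row 1, column 1; remove that cell from P, ejecting 3. So w(1) = 3. P is now [].

So w = 3 6 4 1 2 5.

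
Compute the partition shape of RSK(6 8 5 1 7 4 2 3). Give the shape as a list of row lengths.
[3, 2, 2, 1]

Row-insert each entry into an empty tableau.

After inserting 6: P = [[6]].
After inserting 8: P = [[6, 8]].
After inserting 5: P = [[5, 8], [6]].
After inserting 1: P = [[1, 8], [5], [6]].
After inserting 7: P = [[1, 7], [5, 8], [6]].
After inserting 4: P = [[1, 4], [5, 7], [6, 8]].
After inserting 2: P = [[1, 2], [4, 7], [5, 8], [6]].
After inserting 3: P = [[1, 2, 3], [4, 7], [5, 8], [6]].

The final insertion tableau P = [[1, 2, 3], [4, 7], [5, 8], [6]] has shape [3, 2, 2, 1].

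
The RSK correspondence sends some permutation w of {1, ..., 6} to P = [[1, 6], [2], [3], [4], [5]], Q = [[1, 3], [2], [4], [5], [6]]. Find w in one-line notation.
Reverse the RSK construction: for i from n down to 1, find the cell of Q containing i, remove the entry at that cell from P, and reverse-bump it up through P; the value ejected from row 1 is w(i).

Step i=6: Q has 6 at row 5, column 1; remove 5 from row 5 of P and reverse-bump: 5 enters row 4 and ejects 4; 4 enters row 3 and ejects 3; 3 enters row 2 and ejects 2; 2 enters row 1 and ejects 1. So w(6) = 1. P is now [[2, 6], [3], [4], [5]].
Step i=5: Q has 5 at row 4, column 1; remove 5 from row 4 of P and reverse-bump: 5 enters row 3 and ejects 4; 4 enters row 2 and ejects 3; 3 enters row 1 and ejects 2. So w(5) = 2. P is now [[3, 6], [4], [5]].
Step i=4: Q has 4 at row 3, column 1; remove 5 from row 3 of P and reverse-bump: 5 enters row 2 and ejects 4; 4 enters row 1 and ejects 3. So w(4) = 3. P is now [[4, 6], [5]].
Step i=3: Q has 3 at row 1, column 2; remove that cell from P, ejecting 6. So w(3) = 6. P is now [[4], [5]].
Step i=2: Q has 2 at row 2, column 1; remove 5 from row 2 of P and reverse-bump: 5 enters row 1 and ejects 4. So w(2) = 4. P is now [[5]].
Step i=1: Q has 1 at row 1, column 1; remove that cell from P, ejecting 5. So w(1) = 5. P is now [].

So w = 5 4 6 3 2 1.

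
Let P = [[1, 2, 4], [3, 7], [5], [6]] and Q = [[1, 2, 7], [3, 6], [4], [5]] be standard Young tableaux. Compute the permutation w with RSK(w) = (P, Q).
Reverse the RSK construction: for i from n down to 1, find the cell of Q containing i, remove the entry at that cell from P, and reverse-bump it up through P; the value ejected from row 1 is w(i).

Step i=7: Q has 7 at row 1, column 3; remove that cell from P, ejecting 4. So w(7) = 4. P is now [[1, 2], [3, 7], [5], [6]].
Step i=6: Q has 6 at row 2, column 2; remove 7 from row 2 of P and reverse-bump: 7 enters row 1 and ejects 2. So w(6) = 2. P is now [[1, 7], [3], [5], [6]].
Step i=5: Q has 5 at row 4, column 1; remove 6 from row 4 of P and reverse-bump: 6 enters row 3 and ejects 5; 5 enters row 2 and ejects 3; 3 enters row 1 and ejects 1. So w(5) = 1. P is now [[3, 7], [5], [6]].
Step i=4: Q has 4 at row 3, column 1; remove 6 from row 3 of P and reverse-bump: 6 enters row 2 and ejects 5; 5 enters row 1 and ejects 3. So w(4) = 3. P is now [[5, 7], [6]].
Step i=3: Q has 3 at row 2, column 1; remove 6 from row 2 of P and reverse-bump: 6 enters row 1 and ejects 5. So w(3) = 5. P is now [[6, 7]].
Step i=2: Q has 2 at row 1, column 2; remove that cell from P, ejecting 7. So w(2) = 7. P is now [[6]].
Step i=1: Q has 1 at row 1, column 1; remove that cell from P, ejecting 6. So w(1) = 6. P is now [].

So w = 6 7 5 3 1 2 4.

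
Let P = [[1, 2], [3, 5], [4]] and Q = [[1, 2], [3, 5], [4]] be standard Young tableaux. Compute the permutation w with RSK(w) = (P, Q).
Reverse the RSK construction: for i from n down to 1, find the cell of Q containing i, remove the entry at that cell from P, and reverse-bump it up through P; the value ejected from row 1 is w(i).

Step i=5: Q has 5 at row 2, column 2; remove 5 from row 2 of P and reverse-bump: 5 enters row 1 and ejects 2. So w(5) = 2. P is now [[1, 5], [3], [4]].
Step i=4: Q has 4 at row 3, column 1; remove 4 from row 3 of P and reverse-bump: 4 enters row 2 and ejects 3; 3 enters row 1 and ejects 1. So w(4) = 1. P is now [[3, 5], [4]].
Step i=3: Q has 3 at row 2, column 1; remove 4 from row 2 of P and reverse-bump: 4 enters row 1 and ejects 3. So w(3) = 3. P is now [[4, 5]].
Step i=2: Q has 2 at row 1, column 2; remove that cell from P, ejecting 5. So w(2) = 5. P is now [[4]].
Step i=1: Q has 1 at row 1, column 1; remove that cell from P, ejecting 4. So w(1) = 4. P is now [].

So w = 4 5 3 1 2.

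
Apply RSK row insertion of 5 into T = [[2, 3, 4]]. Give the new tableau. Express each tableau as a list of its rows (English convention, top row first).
[[2, 3, 4, 5]]

5 is larger than every entry of row 1, so it is appended to row 1. The new tableau is [[2, 3, 4, 5]].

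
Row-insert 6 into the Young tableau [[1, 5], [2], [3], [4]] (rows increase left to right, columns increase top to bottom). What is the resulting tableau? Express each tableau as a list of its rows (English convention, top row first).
6 is larger than every entry of row 1, so it is appended to row 1. The new tableau is [[1, 5, 6], [2], [3], [4]].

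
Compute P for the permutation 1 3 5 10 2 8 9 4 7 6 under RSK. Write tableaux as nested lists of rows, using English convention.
Insert 1: appended to row 1. P = [[1]].
Insert 3: appended to row 1. P = [[1, 3]].
Insert 5: appended to row 1. P = [[1, 3, 5]].
Insert 10: appended to row 1. P = [[1, 3, 5, 10]].
Insert 2: 2 bumps 3 from row 1; 3 starts row 2. P = [[1, 2, 5, 10], [3]].
Insert 8: 8 bumps 10 from row 1; 10 appends to row 2. P = [[1, 2, 5, 8], [3, 10]].
Insert 9: appended to row 1. P = [[1, 2, 5, 8, 9], [3, 10]].
Insert 4: 4 bumps 5 from row 1; 5 bumps 10 from row 2; 10 starts row 3. P = [[1, 2, 4, 8, 9], [3, 5], [10]].
Insert 7: 7 bumps 8 from row 1; 8 appends to row 2. P = [[1, 2, 4, 7, 9], [3, 5, 8], [10]].
Insert 6: 6 bumps 7 from row 1; 7 bumps 8 from row 2; 8 bumps 10 from row 3; 10 starts row 4. P = [[1, 2, 4, 6, 9], [3, 5, 7], [8], [10]].

So P = [[1, 2, 4, 6, 9], [3, 5, 7], [8], [10]].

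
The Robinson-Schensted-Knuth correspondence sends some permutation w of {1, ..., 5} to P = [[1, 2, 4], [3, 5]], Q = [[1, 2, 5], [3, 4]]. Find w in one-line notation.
Reverse the RSK construction: for i from n down to 1, find the cell of Q containing i, remove the entry at that cell from P, and reverse-bump it up through P; the value ejected from row 1 is w(i).

Step i=5: Q has 5 at row 1, column 3; remove that cell from P, ejecting 4. So w(5) = 4. P is now [[1, 2], [3, 5]].
Step i=4: Q has 4 at row 2, column 2; remove 5 from row 2 of P and reverse-bump: 5 enters row 1 and ejects 2. So w(4) = 2. P is now [[1, 5], [3]].
Step i=3: Q has 3 at row 2, column 1; remove 3 from row 2 of P and reverse-bump: 3 enters row 1 and ejects 1. So w(3) = 1. P is now [[3, 5]].
Step i=2: Q has 2 at row 1, column 2; remove that cell from P, ejecting 5. So w(2) = 5. P is now [[3]].
Step i=1: Q has 1 at row 1, column 1; remove that cell from P, ejecting 3. So w(1) = 3. P is now [].

So w = 3 5 1 2 4.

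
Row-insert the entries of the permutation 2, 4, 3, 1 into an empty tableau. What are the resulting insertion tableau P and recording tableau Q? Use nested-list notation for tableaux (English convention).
P = [[1, 3], [2], [4]], Q = [[1, 2], [3], [4]]

Insert each entry of the permutation into P by Schensted row insertion, recording in Q the position of each new cell.

Insert 2: appended to row 1. P = [[2]], Q = [[1]].
Insert 4: appended to row 1. P = [[2, 4]], Q = [[1, 2]].
Insert 3: 3 bumps 4 from row 1; 4 starts row 2. P = [[2, 3], [4]], Q = [[1, 2], [3]].
Insert 1: 1 bumps 2 from row 1; 2 bumps 4 from row 2; 4 starts row 3. P = [[1, 3], [2], [4]], Q = [[1, 2], [3], [4]].

So P = [[1, 3], [2], [4]], Q = [[1, 2], [3], [4]].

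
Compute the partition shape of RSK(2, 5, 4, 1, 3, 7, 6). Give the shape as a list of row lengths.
[3, 3, 1]

Row-insert each entry into an empty tableau.

After inserting 2: P = [[2]].
After inserting 5: P = [[2, 5]].
After inserting 4: P = [[2, 4], [5]].
After inserting 1: P = [[1, 4], [2], [5]].
After inserting 3: P = [[1, 3], [2, 4], [5]].
After inserting 7: P = [[1, 3, 7], [2, 4], [5]].
After inserting 6: P = [[1, 3, 6], [2, 4, 7], [5]].

The final insertion tableau P = [[1, 3, 6], [2, 4, 7], [5]] has shape [3, 3, 1].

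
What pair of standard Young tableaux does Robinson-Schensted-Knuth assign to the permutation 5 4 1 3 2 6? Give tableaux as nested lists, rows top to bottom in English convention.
Insert each entry of the permutation into P by Schensted row insertion, recording in Q the position of each new cell.

Insert 5: appended to row 1. P = [[5]].
Insert 4: 4 bumps 5 from row 1; 5 starts row 2. P = [[4], [5]].
Insert 1: 1 bumps 4 from row 1; 4 bumps 5 from row 2; 5 starts row 3. P = [[1], [4], [5]].
Insert 3: appended to row 1. P = [[1, 3], [4], [5]].
Insert 2: 2 bumps 3 from row 1; 3 bumps 4 from row 2; 4 bumps 5 from row 3; 5 starts row 4. P = [[1, 2], [3], [4], [5]].
Insert 6: appended to row 1. P = [[1, 2, 6], [3], [4], [5]].

So P = [[1, 2, 6], [3], [4], [5]], Q = [[1, 4, 6], [2], [3], [5]].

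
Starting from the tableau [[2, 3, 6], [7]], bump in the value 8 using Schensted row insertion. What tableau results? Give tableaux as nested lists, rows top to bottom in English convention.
8 is larger than every entry of row 1, so it is appended to row 1. The new tableau is [[2, 3, 6, 8], [7]].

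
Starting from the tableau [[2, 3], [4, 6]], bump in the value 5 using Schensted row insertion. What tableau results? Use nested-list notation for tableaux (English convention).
5 is larger than every entry of row 1, so it is appended to row 1. The new tableau is [[2, 3, 5], [4, 6]].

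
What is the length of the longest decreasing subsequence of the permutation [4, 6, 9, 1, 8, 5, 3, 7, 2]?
5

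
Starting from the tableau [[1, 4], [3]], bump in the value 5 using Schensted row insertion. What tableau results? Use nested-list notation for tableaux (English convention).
5 is larger than every entry of row 1, so it is appended to row 1. The new tableau is [[1, 4, 5], [3]].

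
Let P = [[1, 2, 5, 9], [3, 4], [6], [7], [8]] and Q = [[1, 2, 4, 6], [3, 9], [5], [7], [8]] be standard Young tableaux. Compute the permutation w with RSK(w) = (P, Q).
Reverse the RSK construction: for i from n down to 1, find the cell of Q containing i, remove the entry at that cell from P, and reverse-bump it up through P; the value ejected from row 1 is w(i).

Step i=9: Q has 9 at row 2, column 2; remove 4 from row 2 of P and reverse-bump: 4 enters row 1 and ejects 2. So w(9) = 2. P is now [[1, 4, 5, 9], [3], [6], [7], [8]].
Step i=8: Q has 8 at row 5, column 1; remove 8 from row 5 of P and reverse-bump: 8 enters row 4 and ejects 7; 7 enters row 3 and ejects 6; 6 enters row 2 and ejects 3; 3 enters row 1 and ejects 1. So w(8) = 1. P is now [[3, 4, 5, 9], [6], [7], [8]].
Step i=7: Q has 7 at row 4, column 1; remove 8 from row 4 of P and reverse-bump: 8 enters row 3 and ejects 7; 7 enters row 2 and ejects 6; 6 enters row 1 and ejects 5. So w(7) = 5. P is now [[3, 4, 6, 9], [7], [8]].
Step i=6: Q has 6 at row 1, column 4; remove that cell from P, ejecting 9. So w(6) = 9. P is now [[3, 4, 6], [7], [8]].
Step i=5: Q has 5 at row 3, column 1; remove 8 from row 3 of P and reverse-bump: 8 enters row 2 and ejects 7; 7 enters row 1 and ejects 6. So w(5) = 6. P is now [[3, 4, 7], [8]].
Step i=4: Q has 4 at row 1, column 3; remove that cell from P, ejecting 7. So w(4) = 7. P is now [[3, 4], [8]].
Step i=3: Q has 3 at row 2, column 1; remove 8 from row 2 of P and reverse-bump: 8 enters row 1 and ejects 4. So w(3) = 4. P is now [[3, 8]].
Step i=2: Q has 2 at row 1, column 2; remove that cell from P, ejecting 8. So w(2) = 8. P is now [[3]].
Step i=1: Q has 1 at row 1, column 1; remove that cell from P, ejecting 3. So w(1) = 3. P is now [].

So w = 3 8 4 7 6 9 5 1 2.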